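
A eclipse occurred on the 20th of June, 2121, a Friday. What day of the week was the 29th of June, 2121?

Within June 2121: 29 − 20 = 9 days.
9 mod 7 = 2, so 2 days after Friday is Sunday.

Sunday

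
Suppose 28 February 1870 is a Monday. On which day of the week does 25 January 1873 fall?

Day-of-year of February 28, 1870: 59.
Day-of-year of January 25, 1873: 25.
1870 has 365 days, so 365 − 59 = 306 days remain in 1870.
Full years: 1871: 365; 1872: 366. Sum = 731.
Total: 306 + 731 + 25 = 1062 days.
1062 mod 7 = 5, so 5 days after Monday is Saturday.

Saturday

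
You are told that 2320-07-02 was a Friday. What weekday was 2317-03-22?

Thursday

Count forward from the earlier date (March 22, 2317) to the later (July 2, 2320):
March 22, 2317 → March 22, 2318: 365 days.
March 22, 2318 → March 22, 2319: 365 days.
March 22, 2319 → March 22, 2320: 366 days (2320 is a leap year).
March 2320: 31 − 22 = 9 days remain.
Then April (30), May (31), June (30): 30 + 31 + 30 = 91 days.
July 1–2, 2320: 2 days.
Residual: 102 days.
Total: 1198 days.
1198 mod 7 = 1, so 1 day before Friday is Thursday.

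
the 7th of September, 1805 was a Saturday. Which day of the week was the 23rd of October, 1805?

September 1805: 30 − 7 = 23 days remain.
October 1–23, 1805: 23 days.
Total: 23 + 23 = 46 days.
46 mod 7 = 4, so 4 days after Saturday is Wednesday.

Wednesday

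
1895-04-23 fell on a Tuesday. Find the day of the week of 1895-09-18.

Wednesday

April 1895: 30 − 23 = 7 days remain.
Then May (31), June (30), July (31), August (31): 31 + 30 + 31 + 31 = 123 days.
September 1–18, 1895: 18 days.
Total: 7 + 123 + 18 = 148 days.
148 mod 7 = 1, so 1 day after Tuesday is Wednesday.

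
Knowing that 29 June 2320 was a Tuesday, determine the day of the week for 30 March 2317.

Count forward from the earlier date (March 30, 2317) to the later (June 29, 2320):
March 30, 2317 → March 30, 2318: 365 days.
March 30, 2318 → March 30, 2319: 365 days.
March 30, 2319 → March 30, 2320: 366 days (2320 is a leap year).
March 2320: 31 − 30 = 1 day remains.
Then April (30), May (31): 30 + 31 = 61 days.
June 1–29, 2320: 29 days.
Residual: 91 days.
Total: 1187 days.
1187 mod 7 = 4, so 4 days before Tuesday is Friday.

Friday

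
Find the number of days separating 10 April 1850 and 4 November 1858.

3130

Day-of-year of April 10, 1850: 100.
Day-of-year of November 4, 1858: 308.
1850 has 365 days, so 365 − 100 = 265 days remain in 1850.
Full years 1851–1857: 5 common + 2 leap = 5×365 + 2×366 = 2557 days.
Total: 265 + 2557 + 308 = 3130 days.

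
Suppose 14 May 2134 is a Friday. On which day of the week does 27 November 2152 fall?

Day-of-year of May 14, 2134: 134.
Day-of-year of November 27, 2152: 332.
2134 has 365 days, so 365 − 134 = 231 days remain in 2134.
Full years 2135–2151: 13 common + 4 leap = 13×365 + 4×366 = 6209 days.
Total: 231 + 6209 + 332 = 6772 days.
6772 mod 7 = 3, so 3 days after Friday is Monday.

Monday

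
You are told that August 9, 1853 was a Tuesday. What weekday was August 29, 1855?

August 1853: 31 − 9 = 22 days remain.
Then 23 full months totalling 699 days.
August 1–29, 1855: 29 days.
Total: 22 + 699 + 29 = 750 days.
750 mod 7 = 1, so 1 day after Tuesday is Wednesday.

Wednesday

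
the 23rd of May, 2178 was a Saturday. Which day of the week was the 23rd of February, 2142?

Count forward from the earlier date (February 23, 2142) to the later (May 23, 2178):
From February 23, 2142 to February 23, 2178: 36 years, of which 9 contain a Feb 29 — 27×365 + 9×366 = 13149 days.
February 2178: 28 − 23 = 5 days remain (2178 is not a leap year, so February has 28 days).
Then March (31), April (30): 31 + 30 = 61 days.
May 1–23, 2178: 23 days.
Residual: 89 days.
Total: 13238 days.
13238 mod 7 = 1, so 1 day before Saturday is Friday.

Friday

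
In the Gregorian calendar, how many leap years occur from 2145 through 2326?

Years divisible by 4: 2148, 2152, …, 2324 — 45 in all.
Of these, 2200, 2300 are divisible by 100 but not 400, so not leap.
Leap years: 45 − 2 = 43.

43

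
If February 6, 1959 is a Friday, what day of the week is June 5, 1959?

February 1959: 28 − 6 = 22 days remain (1959 is not a leap year, so February has 28 days).
Then March (31), April (30), May (31): 31 + 30 + 31 = 92 days.
June 1–5, 1959: 5 days.
Total: 22 + 92 + 5 = 119 days.
119 is a multiple of 7, so June 5, 1959 falls on the same weekday: Friday.

Friday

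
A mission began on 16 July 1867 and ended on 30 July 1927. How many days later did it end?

From July 16, 1867 to July 16, 1927: 60 years, of which 14 contain a Feb 29 — 46×365 + 14×366 = 21914 days.
(1900 is not a leap year (divisible by 100 but not 400).)
Within July 1927: 30 − 16 = 14 days.
Total: 21928 days.

21928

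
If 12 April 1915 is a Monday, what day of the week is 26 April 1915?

Within April 1915: 26 − 12 = 14 days.
14 is a multiple of 7, so 26 April 1915 falls on the same weekday: Monday.

Monday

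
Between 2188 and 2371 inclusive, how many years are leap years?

44

Years divisible by 4: 2188, 2192, …, 2368 — 46 in all.
Of these, 2200, 2300 are divisible by 100 but not 400, so not leap.
Leap years: 46 − 2 = 44.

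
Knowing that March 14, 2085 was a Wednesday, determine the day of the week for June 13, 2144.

From March 14, 2085 to March 14, 2144: 59 years, of which 14 contain a Feb 29 — 45×365 + 14×366 = 21549 days.
(2100 is not a leap year (divisible by 100 but not 400).)
March 2144: 31 − 14 = 17 days remain.
Then April (30), May (31): 30 + 31 = 61 days.
June 1–13, 2144: 13 days.
Residual: 91 days.
Total: 21640 days.
21640 mod 7 = 3, so 3 days after Wednesday is Saturday.

Saturday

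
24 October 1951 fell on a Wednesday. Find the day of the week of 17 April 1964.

Friday

Day-of-year of October 24, 1951: 297.
Day-of-year of April 17, 1964: 108.
1951 has 365 days, so 365 − 297 = 68 days remain in 1951.
Full years 1952–1963: 9 common + 3 leap = 9×365 + 3×366 = 4383 days.
Total: 68 + 4383 + 108 = 4559 days.
4559 mod 7 = 2, so 2 days after Wednesday is Friday.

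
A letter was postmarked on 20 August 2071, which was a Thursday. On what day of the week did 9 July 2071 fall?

Thursday

Count forward from the earlier date (July 9, 2071) to the later (August 20, 2071):
July 2071: 31 − 9 = 22 days remain.
August 1–20, 2071: 20 days.
Total: 22 + 20 = 42 days.
42 is a multiple of 7, so 9 July 2071 falls on the same weekday: Thursday.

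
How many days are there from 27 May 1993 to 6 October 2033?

14742

From May 27, 1993 to May 27, 2033: 40 years, of which 10 contain a Feb 29 — 30×365 + 10×366 = 14610 days.
(2000 is a leap year (divisible by 400).)
May 2033: 31 − 27 = 4 days remain.
Then June (30), July (31), August (31), September (30): 30 + 31 + 31 + 30 = 122 days.
October 1–6, 2033: 6 days.
Residual: 132 days.
Total: 14742 days.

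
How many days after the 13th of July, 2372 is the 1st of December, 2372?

141

July 2372: 31 − 13 = 18 days remain.
Then August (31), September (30), October (31), November (30): 31 + 30 + 31 + 30 = 122 days.
December 1, 2372: 1 day.
Total: 18 + 122 + 1 = 141 days.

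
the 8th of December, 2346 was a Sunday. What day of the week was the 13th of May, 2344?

Saturday

Count forward from the earlier date (May 13, 2344) to the later (December 8, 2346):
Day-of-year of May 13, 2344: 134.
Day-of-year of December 8, 2346: 342.
2344 has 366 days, so 366 − 134 = 232 days remain in 2344.
Full years: 2345: 365. Sum = 365.
Total: 232 + 365 + 342 = 939 days.
939 mod 7 = 1, so 1 day before Sunday is Saturday.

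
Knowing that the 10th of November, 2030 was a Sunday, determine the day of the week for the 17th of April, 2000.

Monday

Count forward from the earlier date (April 17, 2000) to the later (November 10, 2030):
Day-of-year of April 17, 2000: 108.
Day-of-year of November 10, 2030: 314.
2000 has 366 days, so 366 − 108 = 258 days remain in 2000.
Full years 2001–2029: 22 common + 7 leap = 22×365 + 7×366 = 10592 days.
Total: 258 + 10592 + 314 = 11164 days.
11164 mod 7 = 6, so 6 days before Sunday is Monday.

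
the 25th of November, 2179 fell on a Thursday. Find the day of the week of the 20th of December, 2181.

Day-of-year of November 25, 2179: 329.
Day-of-year of December 20, 2181: 354.
2179 has 365 days, so 365 − 329 = 36 days remain in 2179.
Full years: 2180: 366. Sum = 366.
Total: 36 + 366 + 354 = 756 days.
756 is a multiple of 7, so the 20th of December, 2181 falls on the same weekday: Thursday.

Thursday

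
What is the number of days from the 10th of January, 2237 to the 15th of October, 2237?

January 2237: 31 − 10 = 21 days remain.
Then February 2237 (28), March (31), April (30), May (31), June (30), July (31), August (31), September (30): 28 + 31 + 30 + 31 + 30 + 31 + 31 + 30 = 242 days.
October 1–15, 2237: 15 days.
Total: 21 + 242 + 15 = 278 days.

278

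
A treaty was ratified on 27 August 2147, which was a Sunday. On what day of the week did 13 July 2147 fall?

Count forward from the earlier date (July 13, 2147) to the later (August 27, 2147):
July 2147: 31 − 13 = 18 days remain.
August 1–27, 2147: 27 days.
Total: 18 + 27 = 45 days.
45 mod 7 = 3, so 3 days before Sunday is Thursday.

Thursday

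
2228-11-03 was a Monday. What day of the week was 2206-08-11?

Monday

Count forward from the earlier date (August 11, 2206) to the later (November 3, 2228):
From August 11, 2206 to August 11, 2228: 22 years, of which 6 contain a Feb 29 — 16×365 + 6×366 = 8036 days.
August 2228: 31 − 11 = 20 days remain.
Then September (30), October (31): 30 + 31 = 61 days.
November 1–3, 2228: 3 days.
Residual: 84 days.
Total: 8120 days.
8120 is a multiple of 7, so 2206-08-11 falls on the same weekday: Monday.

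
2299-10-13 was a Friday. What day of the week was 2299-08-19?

Count forward from the earlier date (August 19, 2299) to the later (October 13, 2299):
August 2299: 31 − 19 = 12 days remain.
Then September (30): 30 days.
October 1–13, 2299: 13 days.
Total: 12 + 30 + 13 = 55 days.
55 mod 7 = 6, so 6 days before Friday is Saturday.

Saturday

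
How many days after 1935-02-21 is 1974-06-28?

Day-of-year of February 21, 1935: 52.
Day-of-year of June 28, 1974: 179.
1935 has 365 days, so 365 − 52 = 313 days remain in 1935.
Full years 1936–1973: 28 common + 10 leap = 28×365 + 10×366 = 13880 days.
Total: 313 + 13880 + 179 = 14372 days.

14372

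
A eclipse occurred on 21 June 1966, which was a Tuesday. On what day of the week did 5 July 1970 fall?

Sunday

June 21, 1966 → June 21, 1967: 365 days.
June 21, 1967 → June 21, 1968: 366 days (1968 is a leap year).
June 21, 1968 → June 21, 1969: 365 days.
June 21, 1969 → June 21, 1970: 365 days.
June 1970: 30 − 21 = 9 days remain.
July 1–5, 1970: 5 days.
Residual: 14 days.
Total: 1475 days.
1475 mod 7 = 5, so 5 days after Tuesday is Sunday.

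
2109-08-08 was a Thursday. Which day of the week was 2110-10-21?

Tuesday

Day-of-year of August 8, 2109: 220.
Day-of-year of October 21, 2110: 294.
2109 has 365 days, so 365 − 220 = 145 days remain in 2109.
Total: 145 + 294 = 439 days.
439 mod 7 = 5, so 5 days after Thursday is Tuesday.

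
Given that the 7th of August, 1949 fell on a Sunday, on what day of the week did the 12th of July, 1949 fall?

Tuesday

Count forward from the earlier date (July 12, 1949) to the later (August 7, 1949):
July 1949: 31 − 12 = 19 days remain.
August 1–7, 1949: 7 days.
Total: 19 + 7 = 26 days.
26 mod 7 = 5, so 5 days before Sunday is Tuesday.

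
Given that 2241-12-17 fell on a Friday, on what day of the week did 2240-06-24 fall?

Count forward from the earlier date (June 24, 2240) to the later (December 17, 2241):
June 2240: 30 − 24 = 6 days remain.
Then 17 full months totalling 518 days.
December 1–17, 2241: 17 days.
Total: 6 + 518 + 17 = 541 days.
541 mod 7 = 2, so 2 days before Friday is Wednesday.

Wednesday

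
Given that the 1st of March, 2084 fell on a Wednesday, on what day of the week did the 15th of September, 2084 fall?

March 2084: 31 − 1 = 30 days remain.
Then April (30), May (31), June (30), July (31), August (31): 30 + 31 + 30 + 31 + 31 = 153 days.
September 1–15, 2084: 15 days.
Total: 30 + 153 + 15 = 198 days.
198 mod 7 = 2, so 2 days after Wednesday is Friday.

Friday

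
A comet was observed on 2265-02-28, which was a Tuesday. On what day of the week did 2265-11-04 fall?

February 2265: 28 − 28 = 0 days remain (2265 is not a leap year, so February has 28 days).
Then March (31), April (30), May (31), June (30), July (31), August (31), September (30), October (31): 31 + 30 + 31 + 30 + 31 + 31 + 30 + 31 = 245 days.
November 1–4, 2265: 4 days.
Total: 0 + 245 + 4 = 249 days.
249 mod 7 = 4, so 4 days after Tuesday is Saturday.

Saturday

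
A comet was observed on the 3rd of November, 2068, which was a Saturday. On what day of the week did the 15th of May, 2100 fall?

Saturday

Day-of-year of November 3, 2068: 308.
Day-of-year of May 15, 2100: 135.
2068 has 366 days, so 366 − 308 = 58 days remain in 2068.
Full years 2069–2099: 24 common + 7 leap = 24×365 + 7×366 = 11322 days.
Total: 58 + 11322 + 135 = 11515 days.
11515 is a multiple of 7, so the 15th of May, 2100 falls on the same weekday: Saturday.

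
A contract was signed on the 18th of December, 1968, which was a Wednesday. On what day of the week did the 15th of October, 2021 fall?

Day-of-year of December 18, 1968: 353.
Day-of-year of October 15, 2021: 288.
1968 has 366 days, so 366 − 353 = 13 days remain in 1968.
Full years 1969–2020: 39 common + 13 leap = 39×365 + 13×366 = 18993 days.
Total: 13 + 18993 + 288 = 19294 days.
19294 mod 7 = 2, so 2 days after Wednesday is Friday.

Friday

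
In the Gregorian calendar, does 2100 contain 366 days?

No

2100 is not a leap year (divisible by 100 but not 400).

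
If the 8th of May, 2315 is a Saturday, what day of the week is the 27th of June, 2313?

Friday

Count forward from the earlier date (June 27, 2313) to the later (May 8, 2315):
June 2313: 30 − 27 = 3 days remain.
Then 22 full months totalling 669 days.
May 1–8, 2315: 8 days.
Total: 3 + 669 + 8 = 680 days.
680 mod 7 = 1, so 1 day before Saturday is Friday.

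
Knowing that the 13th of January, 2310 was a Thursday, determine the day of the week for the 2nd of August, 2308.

Count forward from the earlier date (August 2, 2308) to the later (January 13, 2310):
August 2308: 31 − 2 = 29 days remain.
Then 16 full months totalling 487 days.
January 1–13, 2310: 13 days.
Total: 29 + 487 + 13 = 529 days.
529 mod 7 = 4, so 4 days before Thursday is Sunday.

Sunday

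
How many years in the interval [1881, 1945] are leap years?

Years divisible by 4: 1884, 1888, …, 1944 — 16 in all.
Of these, 1900 is divisible by 100 but not 400, so not leap.
Leap years: 16 − 1 = 15.

15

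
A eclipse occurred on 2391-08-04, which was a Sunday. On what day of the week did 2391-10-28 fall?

Monday

August 2391: 31 − 4 = 27 days remain.
Then September (30): 30 days.
October 1–28, 2391: 28 days.
Total: 27 + 30 + 28 = 85 days.
85 mod 7 = 1, so 1 day after Sunday is Monday.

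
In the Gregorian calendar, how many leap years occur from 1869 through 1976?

Years divisible by 4: 1872, 1876, …, 1976 — 27 in all.
Of these, 1900 is divisible by 100 but not 400, so not leap.
Leap years: 27 − 1 = 26.

26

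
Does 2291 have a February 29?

2291 is not a leap year.

No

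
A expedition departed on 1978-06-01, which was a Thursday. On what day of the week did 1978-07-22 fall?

June 1978: 30 − 1 = 29 days remain.
July 1–22, 1978: 22 days.
Total: 29 + 22 = 51 days.
51 mod 7 = 2, so 2 days after Thursday is Saturday.

Saturday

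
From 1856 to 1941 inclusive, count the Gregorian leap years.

Years divisible by 4: 1856, 1860, …, 1940 — 22 in all.
Of these, 1900 is divisible by 100 but not 400, so not leap.
Leap years: 22 − 1 = 21.

21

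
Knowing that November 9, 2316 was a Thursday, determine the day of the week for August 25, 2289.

Count forward from the earlier date (August 25, 2289) to the later (November 9, 2316):
Day-of-year of August 25, 2289: 237.
Day-of-year of November 9, 2316: 314.
2289 has 365 days, so 365 − 237 = 128 days remain in 2289.
Full years 2290–2315: 21 common + 5 leap = 21×365 + 5×366 = 9495 days.
Total: 128 + 9495 + 314 = 9937 days.
9937 mod 7 = 4, so 4 days before Thursday is Sunday.

Sunday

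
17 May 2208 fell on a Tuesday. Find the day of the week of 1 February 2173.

Monday

Count forward from the earlier date (February 1, 2173) to the later (May 17, 2208):
Day-of-year of February 1, 2173: 32.
Day-of-year of May 17, 2208: 138.
2173 has 365 days, so 365 − 32 = 333 days remain in 2173.
Full years 2174–2207: 27 common + 7 leap = 27×365 + 7×366 = 12417 days.
Total: 333 + 12417 + 138 = 12888 days.
12888 mod 7 = 1, so 1 day before Tuesday is Monday.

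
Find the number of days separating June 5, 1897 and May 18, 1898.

June 1897: 30 − 5 = 25 days remain.
Then 10 full months totalling 304 days.
May 1–18, 1898: 18 days.
Total: 25 + 304 + 18 = 347 days.

347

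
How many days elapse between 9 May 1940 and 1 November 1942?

906

Day-of-year of May 9, 1940: 130.
Day-of-year of November 1, 1942: 305.
1940 has 366 days, so 366 − 130 = 236 days remain in 1940.
Full years: 1941: 365. Sum = 365.
Total: 236 + 365 + 305 = 906 days.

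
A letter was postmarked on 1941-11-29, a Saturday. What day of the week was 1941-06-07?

Count forward from the earlier date (June 7, 1941) to the later (November 29, 1941):
June 1941: 30 − 7 = 23 days remain.
Then July (31), August (31), September (30), October (31): 31 + 31 + 30 + 31 = 123 days.
November 1–29, 1941: 29 days.
Total: 23 + 123 + 29 = 175 days.
175 is a multiple of 7, so 1941-06-07 falls on the same weekday: Saturday.

Saturday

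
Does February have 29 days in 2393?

No

2393 is not a leap year.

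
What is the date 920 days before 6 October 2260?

31 March 2258

Count 920 days before October 6, 2260:
Day-of-year of March 31, 2258: 90.
Day-of-year of October 6, 2260: 280.
2258 has 365 days, so 365 − 90 = 275 days remain in 2258.
Full years: 2259: 365. Sum = 365.
Total: 275 + 365 + 280 = 920 days.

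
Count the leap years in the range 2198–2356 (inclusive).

38

Years divisible by 4: 2200, 2204, …, 2356 — 40 in all.
Of these, 2200, 2300 are divisible by 100 but not 400, so not leap.
Leap years: 40 − 2 = 38.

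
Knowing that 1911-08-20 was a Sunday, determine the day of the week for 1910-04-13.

Count forward from the earlier date (April 13, 1910) to the later (August 20, 1911):
April 13, 1910 → April 13, 1911: 365 days.
April 1911: 30 − 13 = 17 days remain.
Then May (31), June (30), July (31): 31 + 30 + 31 = 92 days.
August 1–20, 1911: 20 days.
Residual: 129 days.
Total: 494 days.
494 mod 7 = 4, so 4 days before Sunday is Wednesday.

Wednesday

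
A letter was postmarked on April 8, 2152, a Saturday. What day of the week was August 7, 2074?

Tuesday

Count forward from the earlier date (August 7, 2074) to the later (April 8, 2152):
From August 7, 2074 to August 7, 2151: 77 years, of which 18 contain a Feb 29 — 59×365 + 18×366 = 28123 days.
(2100 is not a leap year (divisible by 100 but not 400).)
August 2151: 31 − 7 = 24 days remain.
Then September (30), October (31), November (30), December (31), January (31), February 2152 (29), March (31): 30 + 31 + 30 + 31 + 31 + 29 + 31 = 213 days.
April 1–8, 2152: 8 days.
Residual: 245 days.
Total: 28368 days.
28368 mod 7 = 4, so 4 days before Saturday is Tuesday.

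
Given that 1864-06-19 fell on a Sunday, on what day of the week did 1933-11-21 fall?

From June 19, 1864 to June 19, 1933: 69 years, of which 16 contain a Feb 29 — 53×365 + 16×366 = 25201 days.
(1900 is not a leap year (divisible by 100 but not 400).)
June 1933: 30 − 19 = 11 days remain.
Then July (31), August (31), September (30), October (31): 31 + 31 + 30 + 31 = 123 days.
November 1–21, 1933: 21 days.
Residual: 155 days.
Total: 25356 days.
25356 mod 7 = 2, so 2 days after Sunday is Tuesday.

Tuesday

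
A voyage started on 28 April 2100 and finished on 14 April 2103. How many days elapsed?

1081

Day-of-year of April 28, 2100: 118.
Day-of-year of April 14, 2103: 104.
2100 has 365 days, so 365 − 118 = 247 days remain in 2100.
Full years: 2101: 365; 2102: 365. Sum = 730.
Total: 247 + 730 + 104 = 1081 days.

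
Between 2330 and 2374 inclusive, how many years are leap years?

Years divisible by 4 in [2330, 2374]: 2332, 2336, 2340, 2344, 2348, 2352, 2356, 2360, 2364, 2368, 2372.
No century exceptions apply. Count: 11.

11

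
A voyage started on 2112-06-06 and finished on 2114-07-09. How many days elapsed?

763

Day-of-year of June 6, 2112: 158.
Day-of-year of July 9, 2114: 190.
2112 has 366 days, so 366 − 158 = 208 days remain in 2112.
Full years: 2113: 365. Sum = 365.
Total: 208 + 365 + 190 = 763 days.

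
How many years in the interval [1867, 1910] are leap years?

Years divisible by 4 in [1867, 1910]: 1868, 1872, 1876, 1880, 1884, 1888, 1892, 1896, 1900, 1904, 1908.
Of these, 1900 is divisible by 100 but not 400, so not leap.
Leap years: 11 − 1 = 10.

10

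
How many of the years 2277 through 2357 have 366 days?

19

Years divisible by 4: 2280, 2284, …, 2356 — 20 in all.
Of these, 2300 is divisible by 100 but not 400, so not leap.
Leap years: 20 − 1 = 19.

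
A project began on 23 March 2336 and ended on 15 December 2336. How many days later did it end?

267

March 2336: 31 − 23 = 8 days remain.
Then April (30), May (31), June (30), July (31), August (31), September (30), October (31), November (30): 30 + 31 + 30 + 31 + 31 + 30 + 31 + 30 = 244 days.
December 1–15, 2336: 15 days.
Total: 8 + 244 + 15 = 267 days.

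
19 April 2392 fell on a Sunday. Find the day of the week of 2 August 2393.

Monday

Day-of-year of April 19, 2392: 110.
Day-of-year of August 2, 2393: 214.
2392 has 366 days, so 366 − 110 = 256 days remain in 2392.
Total: 256 + 214 = 470 days.
470 mod 7 = 1, so 1 day after Sunday is Monday.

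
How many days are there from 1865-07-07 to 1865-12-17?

163

July 1865: 31 − 7 = 24 days remain.
Then August (31), September (30), October (31), November (30): 31 + 30 + 31 + 30 = 122 days.
December 1–17, 1865: 17 days.
Total: 24 + 122 + 17 = 163 days.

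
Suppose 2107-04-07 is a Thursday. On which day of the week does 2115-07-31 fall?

Day-of-year of April 7, 2107: 97.
Day-of-year of July 31, 2115: 212.
2107 has 365 days, so 365 − 97 = 268 days remain in 2107.
Full years 2108–2114: 5 common + 2 leap = 5×365 + 2×366 = 2557 days.
Total: 268 + 2557 + 212 = 3037 days.
3037 mod 7 = 6, so 6 days after Thursday is Wednesday.

Wednesday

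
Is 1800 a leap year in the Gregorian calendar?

1800 is not a leap year (divisible by 100 but not 400).

No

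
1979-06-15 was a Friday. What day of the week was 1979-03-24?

Count forward from the earlier date (March 24, 1979) to the later (June 15, 1979):
March 1979: 31 − 24 = 7 days remain.
Then April (30), May (31): 30 + 31 = 61 days.
June 1–15, 1979: 15 days.
Total: 7 + 61 + 15 = 83 days.
83 mod 7 = 6, so 6 days before Friday is Saturday.

Saturday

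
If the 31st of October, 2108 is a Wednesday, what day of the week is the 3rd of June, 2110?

Tuesday

October 2108: 31 − 31 = 0 days remain.
Then 19 full months totalling 577 days.
June 1–3, 2110: 3 days.
Total: 0 + 577 + 3 = 580 days.
580 mod 7 = 6, so 6 days after Wednesday is Tuesday.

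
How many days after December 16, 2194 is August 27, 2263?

From December 16, 2194 to December 16, 2262: 68 years, of which 16 contain a Feb 29 — 52×365 + 16×366 = 24836 days.
(2200 is not a leap year (divisible by 100 but not 400).)
December 2262: 31 − 16 = 15 days remain.
Then January (31), February 2263 (28), March (31), April (30), May (31), June (30), July (31): 31 + 28 + 31 + 30 + 31 + 30 + 31 = 212 days.
August 1–27, 2263: 27 days.
Residual: 254 days.
Total: 25090 days.

25090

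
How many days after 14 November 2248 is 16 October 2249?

November 2248: 30 − 14 = 16 days remain.
Then 10 full months totalling 304 days.
October 1–16, 2249: 16 days.
Residual: 336 days.
Total: 336 days.

336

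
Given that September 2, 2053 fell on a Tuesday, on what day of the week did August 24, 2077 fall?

From September 2, 2053 to September 2, 2076: 23 years, of which 6 contain a Feb 29 — 17×365 + 6×366 = 8401 days.
September 2076: 30 − 2 = 28 days remain.
Then 10 full months totalling 304 days.
August 1–24, 2077: 24 days.
Residual: 356 days.
Total: 8757 days.
8757 is a multiple of 7, so August 24, 2077 falls on the same weekday: Tuesday.

Tuesday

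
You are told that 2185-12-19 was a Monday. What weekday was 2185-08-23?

Tuesday

Count forward from the earlier date (August 23, 2185) to the later (December 19, 2185):
August 2185: 31 − 23 = 8 days remain.
Then September (30), October (31), November (30): 30 + 31 + 30 = 91 days.
December 1–19, 2185: 19 days.
Total: 8 + 91 + 19 = 118 days.
118 mod 7 = 6, so 6 days before Monday is Tuesday.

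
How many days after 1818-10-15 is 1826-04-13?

From October 15, 1818 to October 15, 1825: 7 years, of which 2 contain a Feb 29 — 5×365 + 2×366 = 2557 days.
October 1825: 31 − 15 = 16 days remain.
Then November (30), December (31), January (31), February 1826 (28), March (31): 30 + 31 + 31 + 28 + 31 = 151 days.
April 1–13, 1826: 13 days.
Residual: 180 days.
Total: 2737 days.

2737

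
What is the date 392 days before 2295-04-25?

2294-03-29

Count 392 days before April 25, 2295:
March 2294: 31 − 29 = 2 days remain.
Then 12 full months totalling 365 days.
April 1–25, 2295: 25 days.
Total: 2 + 365 + 25 = 392 days.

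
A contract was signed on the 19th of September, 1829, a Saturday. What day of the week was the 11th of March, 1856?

From September 19, 1829 to September 19, 1855: 26 years, of which 6 contain a Feb 29 — 20×365 + 6×366 = 9496 days.
September 1855: 30 − 19 = 11 days remain.
Then October (31), November (30), December (31), January (31), February 1856 (29): 31 + 30 + 31 + 31 + 29 = 152 days.
March 1–11, 1856: 11 days.
Residual: 174 days.
Total: 9670 days.
9670 mod 7 = 3, so 3 days after Saturday is Tuesday.

Tuesday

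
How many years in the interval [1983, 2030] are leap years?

12

Years divisible by 4 in [1983, 2030]: 1984, 1988, 1992, 1996, 2000, 2004, 2008, 2012, 2016, 2020, 2024, 2028.
2000 is divisible by 400, so still leap.
No century exceptions apply. Count: 12.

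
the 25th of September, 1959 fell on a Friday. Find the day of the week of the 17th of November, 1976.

From September 25, 1959 to September 25, 1976: 17 years, of which 5 contain a Feb 29 — 12×365 + 5×366 = 6210 days.
September 1976: 30 − 25 = 5 days remain.
Then October (31): 31 days.
November 1–17, 1976: 17 days.
Residual: 53 days.
Total: 6263 days.
6263 mod 7 = 5, so 5 days after Friday is Wednesday.

Wednesday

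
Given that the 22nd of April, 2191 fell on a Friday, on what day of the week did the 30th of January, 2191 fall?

Sunday

Count forward from the earlier date (January 30, 2191) to the later (April 22, 2191):
January 2191: 31 − 30 = 1 day remains.
Then February 2191 (28), March (31): 28 + 31 = 59 days.
April 1–22, 2191: 22 days.
Total: 1 + 59 + 22 = 82 days.
82 mod 7 = 5, so 5 days before Friday is Sunday.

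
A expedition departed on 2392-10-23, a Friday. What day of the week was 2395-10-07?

Saturday

Day-of-year of October 23, 2392: 297.
Day-of-year of October 7, 2395: 280.
2392 has 366 days, so 366 − 297 = 69 days remain in 2392.
Full years: 2393: 365; 2394: 365. Sum = 730.
Total: 69 + 730 + 280 = 1079 days.
1079 mod 7 = 1, so 1 day after Friday is Saturday.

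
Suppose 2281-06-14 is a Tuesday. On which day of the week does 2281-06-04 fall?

Saturday

Count forward from the earlier date (June 4, 2281) to the later (June 14, 2281):
Within June 2281: 14 − 4 = 10 days.
10 mod 7 = 3, so 3 days before Tuesday is Saturday.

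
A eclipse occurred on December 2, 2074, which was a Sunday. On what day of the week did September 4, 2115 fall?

Day-of-year of December 2, 2074: 336.
Day-of-year of September 4, 2115: 247.
2074 has 365 days, so 365 − 336 = 29 days remain in 2074.
Full years 2075–2114: 31 common + 9 leap = 31×365 + 9×366 = 14609 days.
Total: 29 + 14609 + 247 = 14885 days.
14885 mod 7 = 3, so 3 days after Sunday is Wednesday.

Wednesday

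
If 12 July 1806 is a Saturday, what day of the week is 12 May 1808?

July 1806: 31 − 12 = 19 days remain.
Then 21 full months totalling 639 days.
May 1–12, 1808: 12 days.
Total: 19 + 639 + 12 = 670 days.
670 mod 7 = 5, so 5 days after Saturday is Thursday.

Thursday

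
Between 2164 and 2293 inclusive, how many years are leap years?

Years divisible by 4: 2164, 2168, …, 2292 — 33 in all.
Of these, 2200 is divisible by 100 but not 400, so not leap.
Leap years: 33 − 1 = 32.

32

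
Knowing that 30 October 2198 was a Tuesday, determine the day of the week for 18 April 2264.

From October 30, 2198 to October 30, 2263: 65 years, of which 15 contain a Feb 29 — 50×365 + 15×366 = 23740 days.
(2200 is not a leap year (divisible by 100 but not 400).)
October 2263: 31 − 30 = 1 day remains.
Then November (30), December (31), January (31), February 2264 (29), March (31): 30 + 31 + 31 + 29 + 31 = 152 days.
April 1–18, 2264: 18 days.
Residual: 171 days.
Total: 23911 days.
23911 mod 7 = 6, so 6 days after Tuesday is Monday.

Monday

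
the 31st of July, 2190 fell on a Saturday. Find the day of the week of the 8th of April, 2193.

Monday

Day-of-year of July 31, 2190: 212.
Day-of-year of April 8, 2193: 98.
2190 has 365 days, so 365 − 212 = 153 days remain in 2190.
Full years: 2191: 365; 2192: 366. Sum = 731.
Total: 153 + 731 + 98 = 982 days.
982 mod 7 = 2, so 2 days after Saturday is Monday.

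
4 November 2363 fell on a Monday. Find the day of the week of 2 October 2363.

Wednesday

Count forward from the earlier date (October 2, 2363) to the later (November 4, 2363):
October 2363: 31 − 2 = 29 days remain.
November 1–4, 2363: 4 days.
Total: 29 + 4 = 33 days.
33 mod 7 = 5, so 5 days before Monday is Wednesday.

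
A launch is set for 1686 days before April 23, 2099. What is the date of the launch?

September 10, 2094

Count 1686 days before April 23, 2099:
Day-of-year of September 10, 2094: 253.
Day-of-year of April 23, 2099: 113.
2094 has 365 days, so 365 − 253 = 112 days remain in 2094.
Full years: 2095: 365; 2096: 366; 2097: 365; 2098: 365. Sum = 1461.
Total: 112 + 1461 + 113 = 1686 days.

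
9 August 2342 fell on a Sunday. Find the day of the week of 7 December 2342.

Monday

August 2342: 31 − 9 = 22 days remain.
Then September (30), October (31), November (30): 30 + 31 + 30 = 91 days.
December 1–7, 2342: 7 days.
Total: 22 + 91 + 7 = 120 days.
120 mod 7 = 1, so 1 day after Sunday is Monday.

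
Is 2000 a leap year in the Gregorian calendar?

Yes

2000 is a leap year (divisible by 400).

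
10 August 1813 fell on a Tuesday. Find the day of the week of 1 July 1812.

Wednesday

Count forward from the earlier date (July 1, 1812) to the later (August 10, 1813):
July 1, 1812 → July 1, 1813: 365 days.
July 1813: 31 − 1 = 30 days remain.
August 1–10, 1813: 10 days.
Residual: 40 days.
Total: 405 days.
405 mod 7 = 6, so 6 days before Tuesday is Wednesday.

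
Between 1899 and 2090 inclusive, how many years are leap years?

Years divisible by 4: 1900, 1904, …, 2088 — 48 in all.
Of these, 1900 is divisible by 100 but not 400, so not leap.
2000 is divisible by 400, so still leap.
Leap years: 48 − 1 = 47.

47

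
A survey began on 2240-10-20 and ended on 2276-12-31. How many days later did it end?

13221

From October 20, 2240 to October 20, 2276: 36 years, of which 9 contain a Feb 29 — 27×365 + 9×366 = 13149 days.
October 2276: 31 − 20 = 11 days remain.
Then November (30): 30 days.
December 1–31, 2276: 31 days.
Residual: 72 days.
Total: 13221 days.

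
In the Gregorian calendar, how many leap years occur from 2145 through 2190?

11

Years divisible by 4 in [2145, 2190]: 2148, 2152, 2156, 2160, 2164, 2168, 2172, 2176, 2180, 2184, 2188.
No century exceptions apply. Count: 11.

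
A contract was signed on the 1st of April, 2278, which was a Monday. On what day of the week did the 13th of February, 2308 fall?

From April 1, 2278 to April 1, 2307: 29 years, of which 6 contain a Feb 29 — 23×365 + 6×366 = 10591 days.
(2300 is not a leap year (divisible by 100 but not 400).)
April 2307: 30 − 1 = 29 days remain.
Then 9 full months totalling 276 days.
February 1–13, 2308: 13 days (2308 is a leap year).
Residual: 318 days.
Total: 10909 days.
10909 mod 7 = 3, so 3 days after Monday is Thursday.

Thursday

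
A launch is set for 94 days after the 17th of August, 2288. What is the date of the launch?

the 19th of November, 2288

Count 94 days after August 17, 2288:
August 2288: 31 − 17 = 14 days remain.
Then September (30), October (31): 30 + 31 = 61 days.
November 1–19, 2288: 19 days.
Total: 14 + 61 + 19 = 94 days.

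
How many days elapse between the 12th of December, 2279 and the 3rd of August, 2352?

26532

Day-of-year of December 12, 2279: 346.
Day-of-year of August 3, 2352: 216.
2279 has 365 days, so 365 − 346 = 19 days remain in 2279.
Full years 2280–2351: 55 common + 17 leap = 55×365 + 17×366 = 26297 days.
Total: 19 + 26297 + 216 = 26532 days.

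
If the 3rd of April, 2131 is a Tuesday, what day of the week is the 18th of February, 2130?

Saturday

Count forward from the earlier date (February 18, 2130) to the later (April 3, 2131):
February 2130: 28 − 18 = 10 days remain (2130 is not a leap year, so February has 28 days).
Then 13 full months totalling 396 days.
April 1–3, 2131: 3 days.
Total: 10 + 396 + 3 = 409 days.
409 mod 7 = 3, so 3 days before Tuesday is Saturday.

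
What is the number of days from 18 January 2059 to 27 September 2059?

January 2059: 31 − 18 = 13 days remain.
Then February 2059 (28), March (31), April (30), May (31), June (30), July (31), August (31): 28 + 31 + 30 + 31 + 30 + 31 + 31 = 212 days.
September 1–27, 2059: 27 days.
Total: 13 + 212 + 27 = 252 days.

252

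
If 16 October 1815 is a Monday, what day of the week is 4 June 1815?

Count forward from the earlier date (June 4, 1815) to the later (October 16, 1815):
June 1815: 30 − 4 = 26 days remain.
Then July (31), August (31), September (30): 31 + 31 + 30 = 92 days.
October 1–16, 1815: 16 days.
Total: 26 + 92 + 16 = 134 days.
134 mod 7 = 1, so 1 day before Monday is Sunday.

Sunday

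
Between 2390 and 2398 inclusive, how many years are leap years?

2

Years divisible by 4 in [2390, 2398]: 2392, 2396.
No century exceptions apply. Count: 2.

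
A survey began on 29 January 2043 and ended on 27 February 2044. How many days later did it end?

January 29, 2043 → January 29, 2044: 365 days.
January 2044: 31 − 29 = 2 days remain.
February 1–27, 2044: 27 days (2044 is a leap year).
Residual: 29 days.
Total: 394 days.

394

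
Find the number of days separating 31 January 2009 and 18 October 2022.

5008

Day-of-year of January 31, 2009: 31.
Day-of-year of October 18, 2022: 291.
2009 has 365 days, so 365 − 31 = 334 days remain in 2009.
Full years 2010–2021: 9 common + 3 leap = 9×365 + 3×366 = 4383 days.
Total: 334 + 4383 + 291 = 5008 days.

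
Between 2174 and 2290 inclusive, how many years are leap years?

Years divisible by 4: 2176, 2180, …, 2288 — 29 in all.
Of these, 2200 is divisible by 100 but not 400, so not leap.
Leap years: 29 − 1 = 28.

28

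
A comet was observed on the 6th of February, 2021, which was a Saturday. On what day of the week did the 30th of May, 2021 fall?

Sunday

February 2021: 28 − 6 = 22 days remain (2021 is not a leap year, so February has 28 days).
Then March (31), April (30): 31 + 30 = 61 days.
May 1–30, 2021: 30 days.
Total: 22 + 61 + 30 = 113 days.
113 mod 7 = 1, so 1 day after Saturday is Sunday.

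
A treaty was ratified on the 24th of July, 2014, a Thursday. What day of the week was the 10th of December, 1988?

Count forward from the earlier date (December 10, 1988) to the later (July 24, 2014):
From December 10, 1988 to December 10, 2013: 25 years, of which 6 contain a Feb 29 — 19×365 + 6×366 = 9131 days.
(2000 is a leap year (divisible by 400).)
December 2013: 31 − 10 = 21 days remain.
Then January (31), February 2014 (28), March (31), April (30), May (31), June (30): 31 + 28 + 31 + 30 + 31 + 30 = 181 days.
July 1–24, 2014: 24 days.
Residual: 226 days.
Total: 9357 days.
9357 mod 7 = 5, so 5 days before Thursday is Saturday.

Saturday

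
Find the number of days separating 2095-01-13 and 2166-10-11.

From January 13, 2095 to January 13, 2166: 71 years, of which 17 contain a Feb 29 — 54×365 + 17×366 = 25932 days.
(2100 is not a leap year (divisible by 100 but not 400).)
January 2166: 31 − 13 = 18 days remain.
Then February 2166 (28), March (31), April (30), May (31), June (30), July (31), August (31), September (30): 28 + 31 + 30 + 31 + 30 + 31 + 31 + 30 = 242 days.
October 1–11, 2166: 11 days.
Residual: 271 days.
Total: 26203 days.

26203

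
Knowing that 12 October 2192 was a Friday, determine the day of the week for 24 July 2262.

From October 12, 2192 to October 12, 2261: 69 years, of which 16 contain a Feb 29 — 53×365 + 16×366 = 25201 days.
(2200 is not a leap year (divisible by 100 but not 400).)
October 2261: 31 − 12 = 19 days remain.
Then November (30), December (31), January (31), February 2262 (28), March (31), April (30), May (31), June (30): 30 + 31 + 31 + 28 + 31 + 30 + 31 + 30 = 242 days.
July 1–24, 2262: 24 days.
Residual: 285 days.
Total: 25486 days.
25486 mod 7 = 6, so 6 days after Friday is Thursday.

Thursday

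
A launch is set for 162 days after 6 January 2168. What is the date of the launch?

16 June 2168

Count 162 days after January 6, 2168:
January 2168: 31 − 6 = 25 days remain.
Then February 2168 (29), March (31), April (30), May (31): 29 + 31 + 30 + 31 = 121 days.
June 1–16, 2168: 16 days.
Total: 25 + 121 + 16 = 162 days.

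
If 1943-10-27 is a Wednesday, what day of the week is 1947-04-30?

Day-of-year of October 27, 1943: 300.
Day-of-year of April 30, 1947: 120.
1943 has 365 days, so 365 − 300 = 65 days remain in 1943.
Full years: 1944: 366; 1945: 365; 1946: 365. Sum = 1096.
Total: 65 + 1096 + 120 = 1281 days.
1281 is a multiple of 7, so 1947-04-30 falls on the same weekday: Wednesday.

Wednesday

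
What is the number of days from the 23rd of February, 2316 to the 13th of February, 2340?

From February 23, 2316 to February 23, 2339: 23 years, of which 6 contain a Feb 29 — 17×365 + 6×366 = 8401 days.
February 2339: 28 − 23 = 5 days remain (2339 is not a leap year, so February has 28 days).
Then 11 full months totalling 337 days.
February 1–13, 2340: 13 days (2340 is a leap year).
Residual: 355 days.
Total: 8756 days.

8756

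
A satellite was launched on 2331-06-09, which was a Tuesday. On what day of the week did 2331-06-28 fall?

Sunday

Within June 2331: 28 − 9 = 19 days.
19 mod 7 = 5, so 5 days after Tuesday is Sunday.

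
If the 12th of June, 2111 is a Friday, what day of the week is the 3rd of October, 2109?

Count forward from the earlier date (October 3, 2109) to the later (June 12, 2111):
October 3, 2109 → October 3, 2110: 365 days.
October 2110: 31 − 3 = 28 days remain.
Then November (30), December (31), January (31), February 2111 (28), March (31), April (30), May (31): 30 + 31 + 31 + 28 + 31 + 30 + 31 = 212 days.
June 1–12, 2111: 12 days.
Residual: 252 days.
Total: 617 days.
617 mod 7 = 1, so 1 day before Friday is Thursday.

Thursday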